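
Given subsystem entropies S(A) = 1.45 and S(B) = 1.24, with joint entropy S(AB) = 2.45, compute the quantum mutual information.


I(A:B) = S(A) + S(B) - S(AB)
= 1.45 + 1.24 - 2.45
= 0.2400

0.2400


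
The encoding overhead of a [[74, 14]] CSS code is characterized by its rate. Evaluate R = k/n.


Code rate R = k/n
= 14/74
= 0.1892

0.1892


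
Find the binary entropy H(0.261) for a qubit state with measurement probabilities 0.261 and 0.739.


S = -p*log2(p) - (1-p)*log2(1-p)
p = 0.2610, 1-p = 0.7390
= -0.2610 * log2(0.2610) - 0.7390 * log2(0.7390)
= -(-0.5058) - (-0.3225)
= 0.8283

0.8283


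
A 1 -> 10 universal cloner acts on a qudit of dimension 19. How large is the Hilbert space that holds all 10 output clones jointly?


Output space = H^(tensor 10) where dim(H) = 19
dim = 19^10
= 361 (after 2 factors)
= 6859 (after 3 factors)
= 130321 (after 4 factors)
= 2476099 (after 5 factors)
= 47045881 (after 6 factors)
= 893871739 (after 7 factors)
= 16983563041 (after 8 factors)
= 322687697779 (after 9 factors)
= 6131066257801 (after 10 factors)
= 6131066257801

6131066257801


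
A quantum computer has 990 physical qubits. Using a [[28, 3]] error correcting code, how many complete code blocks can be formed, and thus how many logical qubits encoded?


Each code block uses 28 physical qubits for 3 logical qubit(s).
Number of complete blocks = floor(990 / 28) = 35
Logical qubits = 35 * 3
= 105

105


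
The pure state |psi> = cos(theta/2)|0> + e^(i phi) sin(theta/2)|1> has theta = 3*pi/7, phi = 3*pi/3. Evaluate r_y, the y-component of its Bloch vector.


theta = 1.3464, phi = 3.1416
r_y = sin(theta)*sin(phi) = 0.9749 * 0.0000
r_y = 0.0000

0.0000


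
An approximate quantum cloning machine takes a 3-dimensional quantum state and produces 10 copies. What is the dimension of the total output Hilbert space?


Output space = H^(tensor 10) where dim(H) = 3
dim = 3^10
= 9 (after 2 factors)
= 27 (after 3 factors)
= 81 (after 4 factors)
= 243 (after 5 factors)
= 729 (after 6 factors)
= 2187 (after 7 factors)
= 6561 (after 8 factors)
= 19683 (after 9 factors)
= 59049 (after 10 factors)
= 59049

59049


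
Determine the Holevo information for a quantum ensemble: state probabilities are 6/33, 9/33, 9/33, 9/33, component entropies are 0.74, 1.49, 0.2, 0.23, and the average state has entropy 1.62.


chi = S(rho) - sum_i p_i * S(rho_i)
Weighted entropy = 6/33 * 0.74 + 9/33 * 1.49 + 9/33 * 0.2 + 9/33 * 0.23
= 0.6582
chi = 1.62 - 0.6582
= 0.9618

0.9618


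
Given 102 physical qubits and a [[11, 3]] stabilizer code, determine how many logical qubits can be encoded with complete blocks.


Each code block uses 11 physical qubits for 3 logical qubit(s).
Number of complete blocks = floor(102 / 11) = 9
Logical qubits = 9 * 3
= 27

27


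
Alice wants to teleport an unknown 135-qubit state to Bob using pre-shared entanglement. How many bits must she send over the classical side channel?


Quantum teleportation requires 2 classical bits per qubit teleported.
135 qubit(s) -> 2 * 135 = 270 classical bits

270


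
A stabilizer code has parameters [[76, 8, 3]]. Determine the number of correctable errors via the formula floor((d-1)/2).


Code parameters: [[76, 8, 3]], distance d = 3.
Number of correctable errors = floor((d-1)/2)
= floor((3 - 1)/2)
= floor(2/2)
= 1

1


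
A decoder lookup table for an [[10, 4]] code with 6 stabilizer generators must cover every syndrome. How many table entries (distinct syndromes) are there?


Each stabilizer generator gives a binary (+1 or -1) measurement outcome.
With 6 independent generators:
Total syndromes = 2^6
= 64

64


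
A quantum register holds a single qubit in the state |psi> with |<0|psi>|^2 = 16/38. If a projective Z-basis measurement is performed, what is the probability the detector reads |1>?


|alpha|^2 = 16/38 = 0.4211
|beta|^2 = 1 - 16/38 = 22/38 = 0.5789
P(|1>) = |beta|^2 = 0.5789

0.5789


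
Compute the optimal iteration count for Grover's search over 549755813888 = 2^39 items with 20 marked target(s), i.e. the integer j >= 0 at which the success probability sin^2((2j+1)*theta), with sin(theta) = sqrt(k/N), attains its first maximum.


After j Grover iterations the success probability is P(j) = sin^2((2j+1)*theta), where sin(theta) = sqrt(k/N).
N = 2^39 = 549755813888, k = 20
sin(theta) = sqrt(k/N) = 6.031565972e-06
theta = arcsin(sqrt(k/N)) = 6.031565972e-06 rad
P(j) reaches its first maximum when (2j+1)*theta is as close as possible to pi/2, i.e. j = round(pi/(4*theta) - 1/2).
pi/(4*theta) - 1/2 = 130214.1353
(For comparison, the common estimate pi/4 * sqrt(N/k) = 130214.6353; the exact maximiser is used here.)
Optimal iterations = 130214

130214


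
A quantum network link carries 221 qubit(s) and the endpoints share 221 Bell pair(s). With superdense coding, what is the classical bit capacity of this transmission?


Superdense coding allows 2 classical bits per shared entangled pair.
221 pair(s) -> 2 * 221 = 442 classical bits

442


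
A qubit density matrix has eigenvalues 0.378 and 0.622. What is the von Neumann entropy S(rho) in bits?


S = -p*log2(p) - (1-p)*log2(1-p)
p = 0.3780, 1-p = 0.6220
= -0.3780 * log2(0.3780) - 0.6220 * log2(0.6220)
= -(-0.5305) - (-0.4261)
= 0.9566

0.9566


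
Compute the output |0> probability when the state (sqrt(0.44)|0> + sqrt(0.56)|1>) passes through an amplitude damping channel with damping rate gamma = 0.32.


For amplitude damping with parameter gamma on state sqrt(a)|0> + sqrt(b)|1>:
alpha^2 = 0.44, beta^2 = 0.56
P(|0>) = alpha^2 + gamma * beta^2
= 0.44 + 0.32 * 0.56
= 0.44 + 0.1792
= 0.6192

0.6192


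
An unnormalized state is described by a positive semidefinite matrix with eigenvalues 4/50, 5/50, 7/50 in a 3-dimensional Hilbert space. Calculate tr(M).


tr(M) = sum of eigenvalues
= 4/50 + 5/50 + 7/50
= 16/50
= 0.3200

0.3200


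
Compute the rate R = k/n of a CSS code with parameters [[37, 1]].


Code rate R = k/n
= 1/37
= 0.0270

0.0270


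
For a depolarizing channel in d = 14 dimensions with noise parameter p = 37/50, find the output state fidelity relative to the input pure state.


F = (1-p) + p/d
= (1 - 0.7400) + 0.7400/14
= 0.2600 + 0.0529
= 0.3129

0.3129


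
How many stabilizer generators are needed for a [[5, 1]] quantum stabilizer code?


For an [[n,k]] stabilizer code:
Number of stabilizer generators = n - k
= 5 - 1
= 4

4


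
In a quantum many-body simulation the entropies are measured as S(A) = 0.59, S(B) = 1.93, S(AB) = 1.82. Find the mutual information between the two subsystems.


I(A:B) = S(A) + S(B) - S(AB)
= 0.59 + 1.93 - 1.82
= 0.7000

0.7000


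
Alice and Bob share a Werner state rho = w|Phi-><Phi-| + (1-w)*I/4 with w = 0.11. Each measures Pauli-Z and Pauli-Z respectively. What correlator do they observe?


|Phi-> = (|00> - |11>)/sqrt(2)
For the pure Bell state, <Z_A Z_B> = +1 (Bell-state Pauli correlator).
The maximally-mixed part I/4 has tr(I/4 * P tensor P) = 0 for any traceless Pauli P.
So <Z_A Z_B>_rho = w * (+1) + (1 - w) * 0
= 0.11 * (+1)
= 0.1100

0.1100


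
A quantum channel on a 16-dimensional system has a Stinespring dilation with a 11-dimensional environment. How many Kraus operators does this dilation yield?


Tracing out the environment in an orthonormal basis {|i>_E} gives Kraus operators K_i = <i|_E U |0>_E.
Number of Kraus operators = dim(H_env) = d_env
= 11

11


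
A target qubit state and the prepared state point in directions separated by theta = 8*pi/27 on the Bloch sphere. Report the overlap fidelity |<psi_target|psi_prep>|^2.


For states separated by angle theta on Bloch sphere:
F = cos^2(theta/2)
theta = 8*pi/27 = 0.9308
theta/2 = 0.4654
cos(theta/2) = 0.8936
F = 0.7986

0.7986


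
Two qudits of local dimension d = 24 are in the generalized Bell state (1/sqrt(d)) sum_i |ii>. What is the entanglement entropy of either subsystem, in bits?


For a maximally entangled state in d x d:
S = log2(d) = log2(24)
= 4.5850

4.5850


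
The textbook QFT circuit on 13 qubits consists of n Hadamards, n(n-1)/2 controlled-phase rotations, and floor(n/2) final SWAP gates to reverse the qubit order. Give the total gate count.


Hadamard gates: 13
Controlled rotations: n*(n-1)/2 = 13*12/2 = 78
SWAP gates: floor(n/2) = floor(13/2) = 6
Total = 13 + 78 + 6
= 97

97


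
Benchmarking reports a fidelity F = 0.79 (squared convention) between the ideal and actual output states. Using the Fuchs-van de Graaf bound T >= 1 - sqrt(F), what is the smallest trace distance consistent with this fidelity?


Fuchs-van de Graaf (squared-fidelity convention): 1 - sqrt(F) <= T <= sqrt(1 - F).
Lower bound: T >= 1 - sqrt(F)
sqrt(F) = sqrt(0.79) = 0.8888
T >= 1 - 0.8888
T >= 0.1112

0.1112


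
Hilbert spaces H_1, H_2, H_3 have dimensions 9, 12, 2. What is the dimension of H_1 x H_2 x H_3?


dim(H_1 x H_2 x H_3) = 9 * 12 * 2
= 108 * 2
= 216

216


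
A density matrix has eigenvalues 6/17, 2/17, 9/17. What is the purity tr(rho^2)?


tr(rho^2) = sum of eigenvalues squared
= (6/17)^2 + (2/17)^2 + (9/17)^2
= (36 + 4 + 81) / 289
= 121/289
= 0.4187

0.4187


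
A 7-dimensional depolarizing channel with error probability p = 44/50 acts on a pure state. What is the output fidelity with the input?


F = (1-p) + p/d
= (1 - 0.8800) + 0.8800/7
= 0.1200 + 0.1257
= 0.2457

0.2457


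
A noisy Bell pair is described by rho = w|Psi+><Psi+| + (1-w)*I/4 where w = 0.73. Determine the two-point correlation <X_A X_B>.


|Psi+> = (|01> + |10>)/sqrt(2)
For the pure Bell state, <X_A X_B> = +1 (Bell-state Pauli correlator).
The maximally-mixed part I/4 has tr(I/4 * P tensor P) = 0 for any traceless Pauli P.
So <X_A X_B>_rho = w * (+1) + (1 - w) * 0
= 0.73 * (+1)
= 0.7300

0.7300


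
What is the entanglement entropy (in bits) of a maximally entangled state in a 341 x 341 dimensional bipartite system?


For a maximally entangled state in d x d:
S = log2(d) = log2(341)
= 8.4136

8.4136


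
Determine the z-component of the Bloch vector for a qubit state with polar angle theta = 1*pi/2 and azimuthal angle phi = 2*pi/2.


theta = 1.5708, phi = 3.1416
r_z = cos(theta) = 0.0000

0.0000


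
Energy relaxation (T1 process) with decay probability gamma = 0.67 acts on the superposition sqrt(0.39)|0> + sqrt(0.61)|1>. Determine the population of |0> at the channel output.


For amplitude damping with parameter gamma on state sqrt(a)|0> + sqrt(b)|1>:
alpha^2 = 0.39, beta^2 = 0.61
P(|0>) = alpha^2 + gamma * beta^2
= 0.39 + 0.67 * 0.61
= 0.39 + 0.4087
= 0.7987

0.7987


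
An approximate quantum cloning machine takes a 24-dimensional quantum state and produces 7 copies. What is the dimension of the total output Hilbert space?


Output space = H^(tensor 7) where dim(H) = 24
dim = 24^7
= 576 (after 2 factors)
= 13824 (after 3 factors)
= 331776 (after 4 factors)
= 7962624 (after 5 factors)
= 191102976 (after 6 factors)
= 4586471424 (after 7 factors)
= 4586471424

4586471424


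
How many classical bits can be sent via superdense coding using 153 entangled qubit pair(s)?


Superdense coding allows 2 classical bits per shared entangled pair.
153 pair(s) -> 2 * 153 = 306 classical bits

306


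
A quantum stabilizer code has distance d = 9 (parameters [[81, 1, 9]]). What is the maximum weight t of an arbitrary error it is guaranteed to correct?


Code parameters: [[81, 1, 9]], distance d = 9.
Number of correctable errors = floor((d-1)/2)
= floor((9 - 1)/2)
= floor(8/2)
= 4

4


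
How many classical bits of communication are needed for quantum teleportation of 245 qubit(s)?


Quantum teleportation requires 2 classical bits per qubit teleported.
245 qubit(s) -> 2 * 245 = 490 classical bits

490


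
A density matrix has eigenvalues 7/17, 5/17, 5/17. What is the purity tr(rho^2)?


tr(rho^2) = sum of eigenvalues squared
= (7/17)^2 + (5/17)^2 + (5/17)^2
= (49 + 25 + 25) / 289
= 99/289
= 0.3426

0.3426


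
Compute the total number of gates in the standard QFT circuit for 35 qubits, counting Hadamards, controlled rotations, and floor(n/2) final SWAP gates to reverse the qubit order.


Hadamard gates: 35
Controlled rotations: n*(n-1)/2 = 35*34/2 = 595
SWAP gates: floor(n/2) = floor(35/2) = 17
Total = 35 + 595 + 17
= 647

647


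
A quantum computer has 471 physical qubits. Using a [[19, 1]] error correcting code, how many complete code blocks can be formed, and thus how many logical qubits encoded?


Each code block uses 19 physical qubits for 1 logical qubit(s).
Number of complete blocks = floor(471 / 19) = 24
Logical qubits = 24 * 1
= 24

24


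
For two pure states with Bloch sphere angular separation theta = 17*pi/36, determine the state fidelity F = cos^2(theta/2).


For states separated by angle theta on Bloch sphere:
F = cos^2(theta/2)
theta = 17*pi/36 = 1.4835
theta/2 = 0.7418
cos(theta/2) = 0.7373
F = 0.5436

0.5436


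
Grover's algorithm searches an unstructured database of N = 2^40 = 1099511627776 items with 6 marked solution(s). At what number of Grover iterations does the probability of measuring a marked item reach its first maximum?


After j Grover iterations the success probability is P(j) = sin^2((2j+1)*theta), where sin(theta) = sqrt(k/N).
N = 2^40 = 1099511627776, k = 6
sin(theta) = sqrt(k/N) = 2.336015456e-06
theta = arcsin(sqrt(k/N)) = 2.336015456e-06 rad
P(j) reaches its first maximum when (2j+1)*theta is as close as possible to pi/2, i.e. j = round(pi/(4*theta) - 1/2).
pi/(4*theta) - 1/2 = 336212.2427
(For comparison, the common estimate pi/4 * sqrt(N/k) = 336212.7427; the exact maximiser is used here.)
Optimal iterations = 336212

336212


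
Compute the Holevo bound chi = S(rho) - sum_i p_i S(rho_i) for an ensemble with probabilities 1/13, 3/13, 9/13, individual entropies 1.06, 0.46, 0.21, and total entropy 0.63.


chi = S(rho) - sum_i p_i * S(rho_i)
Weighted entropy = 1/13 * 1.06 + 3/13 * 0.46 + 9/13 * 0.21
= 0.3331
chi = 0.63 - 0.3331
= 0.2969

0.2969


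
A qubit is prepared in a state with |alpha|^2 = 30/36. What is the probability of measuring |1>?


|alpha|^2 = 30/36 = 0.8333
|beta|^2 = 1 - 30/36 = 6/36 = 0.1667
P(|1>) = |beta|^2 = 0.1667

0.1667


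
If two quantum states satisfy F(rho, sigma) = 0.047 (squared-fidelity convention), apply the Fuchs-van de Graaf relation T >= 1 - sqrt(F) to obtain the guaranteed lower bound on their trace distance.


Fuchs-van de Graaf (squared-fidelity convention): 1 - sqrt(F) <= T <= sqrt(1 - F).
Lower bound: T >= 1 - sqrt(F)
sqrt(F) = sqrt(0.047) = 0.2168
T >= 1 - 0.2168
T >= 0.7832

0.7832


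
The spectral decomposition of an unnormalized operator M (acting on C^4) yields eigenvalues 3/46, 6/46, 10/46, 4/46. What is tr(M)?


tr(M) = sum of eigenvalues
= 3/46 + 6/46 + 10/46 + 4/46
= 23/46
= 0.5000

0.5000


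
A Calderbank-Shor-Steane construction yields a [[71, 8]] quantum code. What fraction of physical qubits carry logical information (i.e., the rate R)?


Code rate R = k/n
= 8/71
= 0.1127

0.1127


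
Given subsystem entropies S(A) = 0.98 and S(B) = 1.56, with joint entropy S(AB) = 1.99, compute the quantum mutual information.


I(A:B) = S(A) + S(B) - S(AB)
= 0.98 + 1.56 - 1.99
= 0.5500

0.5500


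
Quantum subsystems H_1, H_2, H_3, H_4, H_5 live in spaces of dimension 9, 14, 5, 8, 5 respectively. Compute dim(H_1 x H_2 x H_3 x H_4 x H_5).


dim(H_1 x H_2 x H_3 x H_4 x H_5) = 9 * 14 * 5 * 8 * 5
= 126 * 5 * 8 * 5
= 630 * 8 * 5
= 5040 * 5
= 25200

25200


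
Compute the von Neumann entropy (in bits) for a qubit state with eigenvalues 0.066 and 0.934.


S = -p*log2(p) - (1-p)*log2(1-p)
p = 0.0660, 1-p = 0.9340
= -0.0660 * log2(0.0660) - 0.9340 * log2(0.9340)
= -(-0.2588) - (-0.0920)
= 0.3508

0.3508


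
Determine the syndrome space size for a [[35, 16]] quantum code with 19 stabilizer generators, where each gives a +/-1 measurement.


Each stabilizer generator gives a binary (+1 or -1) measurement outcome.
With 19 independent generators:
Total syndromes = 2^19
= 524288

524288


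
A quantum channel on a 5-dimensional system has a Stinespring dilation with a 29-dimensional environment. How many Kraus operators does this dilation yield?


Tracing out the environment in an orthonormal basis {|i>_E} gives Kraus operators K_i = <i|_E U |0>_E.
Number of Kraus operators = dim(H_env) = d_env
= 29

29


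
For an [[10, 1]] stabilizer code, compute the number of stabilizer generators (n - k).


For an [[n,k]] stabilizer code:
Number of stabilizer generators = n - k
= 10 - 1
= 9

9


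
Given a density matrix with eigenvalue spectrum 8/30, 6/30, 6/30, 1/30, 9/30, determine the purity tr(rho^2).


tr(rho^2) = sum of eigenvalues squared
= (8/30)^2 + (6/30)^2 + (6/30)^2 + (1/30)^2 + (9/30)^2
= (64 + 36 + 36 + 1 + 81) / 900
= 218/900
= 0.2422

0.2422


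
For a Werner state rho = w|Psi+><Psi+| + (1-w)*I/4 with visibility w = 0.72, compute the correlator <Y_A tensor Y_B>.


|Psi+> = (|01> + |10>)/sqrt(2)
For the pure Bell state, <Y_A Y_B> = +1 (Bell-state Pauli correlator).
The maximally-mixed part I/4 has tr(I/4 * P tensor P) = 0 for any traceless Pauli P.
So <Y_A Y_B>_rho = w * (+1) + (1 - w) * 0
= 0.72 * (+1)
= 0.7200

0.7200


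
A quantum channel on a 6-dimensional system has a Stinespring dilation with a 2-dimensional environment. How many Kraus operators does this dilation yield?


Tracing out the environment in an orthonormal basis {|i>_E} gives Kraus operators K_i = <i|_E U |0>_E.
Number of Kraus operators = dim(H_env) = d_env
= 2

2


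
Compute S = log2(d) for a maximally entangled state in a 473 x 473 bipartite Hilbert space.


For a maximally entangled state in d x d:
S = log2(d) = log2(473)
= 8.8857

8.8857


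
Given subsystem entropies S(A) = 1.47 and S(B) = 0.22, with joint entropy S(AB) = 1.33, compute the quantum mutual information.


I(A:B) = S(A) + S(B) - S(AB)
= 1.47 + 0.22 - 1.33
= 0.3600

0.3600


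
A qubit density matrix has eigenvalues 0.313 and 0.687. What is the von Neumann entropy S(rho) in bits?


S = -p*log2(p) - (1-p)*log2(1-p)
p = 0.3130, 1-p = 0.6870
= -0.3130 * log2(0.3130) - 0.6870 * log2(0.6870)
= -(-0.5245) - (-0.3721)
= 0.8966

0.8966


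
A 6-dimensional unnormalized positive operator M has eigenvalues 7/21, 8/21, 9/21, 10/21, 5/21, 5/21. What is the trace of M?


tr(M) = sum of eigenvalues
= 7/21 + 8/21 + 9/21 + 10/21 + 5/21 + 5/21
= 44/21
= 2.0952

2.0952


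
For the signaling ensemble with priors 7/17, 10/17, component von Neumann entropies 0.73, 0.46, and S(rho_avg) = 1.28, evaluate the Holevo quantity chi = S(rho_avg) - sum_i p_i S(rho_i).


chi = S(rho) - sum_i p_i * S(rho_i)
Weighted entropy = 7/17 * 0.73 + 10/17 * 0.46
= 0.5712
chi = 1.28 - 0.5712
= 0.7088

0.7088


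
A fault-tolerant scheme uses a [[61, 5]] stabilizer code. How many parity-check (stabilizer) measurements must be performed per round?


For an [[n,k]] stabilizer code:
Number of stabilizer generators = n - k
= 61 - 5
= 56

56


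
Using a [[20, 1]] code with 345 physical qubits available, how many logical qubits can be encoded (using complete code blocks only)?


Each code block uses 20 physical qubits for 1 logical qubit(s).
Number of complete blocks = floor(345 / 20) = 17
Logical qubits = 17 * 1
= 17

17


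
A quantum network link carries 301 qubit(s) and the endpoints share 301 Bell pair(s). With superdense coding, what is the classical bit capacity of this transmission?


Superdense coding allows 2 classical bits per shared entangled pair.
301 pair(s) -> 2 * 301 = 602 classical bits

602


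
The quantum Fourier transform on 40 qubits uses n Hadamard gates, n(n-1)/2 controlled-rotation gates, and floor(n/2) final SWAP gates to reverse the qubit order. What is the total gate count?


Hadamard gates: 40
Controlled rotations: n*(n-1)/2 = 40*39/2 = 780
SWAP gates: floor(n/2) = floor(40/2) = 20
Total = 40 + 780 + 20
= 840

840


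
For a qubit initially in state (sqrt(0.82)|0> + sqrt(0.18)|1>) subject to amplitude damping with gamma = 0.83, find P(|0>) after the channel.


For amplitude damping with parameter gamma on state sqrt(a)|0> + sqrt(b)|1>:
alpha^2 = 0.82, beta^2 = 0.18
P(|0>) = alpha^2 + gamma * beta^2
= 0.82 + 0.83 * 0.18
= 0.82 + 0.1494
= 0.9694

0.9694


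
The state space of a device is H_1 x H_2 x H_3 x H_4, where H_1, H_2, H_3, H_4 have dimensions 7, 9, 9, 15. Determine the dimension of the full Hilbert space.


dim(H_1 x H_2 x H_3 x H_4) = 7 * 9 * 9 * 15
= 63 * 9 * 15
= 567 * 15
= 8505

8505


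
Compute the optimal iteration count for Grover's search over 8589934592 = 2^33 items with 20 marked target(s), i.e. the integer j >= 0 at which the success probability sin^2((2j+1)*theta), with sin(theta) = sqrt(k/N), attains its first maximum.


After j Grover iterations the success probability is P(j) = sin^2((2j+1)*theta), where sin(theta) = sqrt(k/N).
N = 2^33 = 8589934592, k = 20
sin(theta) = sqrt(k/N) = 4.825252777e-05
theta = arcsin(sqrt(k/N)) = 4.825252779e-05 rad
P(j) reaches its first maximum when (2j+1)*theta is as close as possible to pi/2, i.e. j = round(pi/(4*theta) - 1/2).
pi/(4*theta) - 1/2 = 16276.3294
(For comparison, the common estimate pi/4 * sqrt(N/k) = 16276.8294; the exact maximiser is used here.)
Optimal iterations = 16276

16276


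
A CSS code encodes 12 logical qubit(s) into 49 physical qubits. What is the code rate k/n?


Code rate R = k/n
= 12/49
= 0.2449

0.2449


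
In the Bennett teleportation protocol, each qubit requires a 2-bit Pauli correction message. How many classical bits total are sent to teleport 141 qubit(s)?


Quantum teleportation requires 2 classical bits per qubit teleported.
141 qubit(s) -> 2 * 141 = 282 classical bits

282


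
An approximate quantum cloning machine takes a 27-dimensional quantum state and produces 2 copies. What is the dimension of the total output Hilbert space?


Output space = H^(tensor 2) where dim(H) = 27
dim = 27^2
= 729

729


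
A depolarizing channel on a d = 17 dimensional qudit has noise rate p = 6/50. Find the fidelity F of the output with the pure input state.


F = (1-p) + p/d
= (1 - 0.1200) + 0.1200/17
= 0.8800 + 0.0071
= 0.8871

0.8871


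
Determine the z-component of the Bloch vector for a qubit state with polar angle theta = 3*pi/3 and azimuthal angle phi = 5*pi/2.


theta = 3.1416, phi = 7.8540
r_z = cos(theta) = -1.0000

-1.0000


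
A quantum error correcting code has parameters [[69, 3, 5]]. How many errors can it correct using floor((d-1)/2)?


Code parameters: [[69, 3, 5]], distance d = 5.
Number of correctable errors = floor((d-1)/2)
= floor((5 - 1)/2)
= floor(4/2)
= 2

2


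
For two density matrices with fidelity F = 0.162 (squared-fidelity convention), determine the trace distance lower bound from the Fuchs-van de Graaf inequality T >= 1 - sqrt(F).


Fuchs-van de Graaf (squared-fidelity convention): 1 - sqrt(F) <= T <= sqrt(1 - F).
Lower bound: T >= 1 - sqrt(F)
sqrt(F) = sqrt(0.162) = 0.4025
T >= 1 - 0.4025
T >= 0.5975

0.5975


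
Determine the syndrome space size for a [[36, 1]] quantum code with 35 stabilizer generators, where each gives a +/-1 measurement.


Each stabilizer generator gives a binary (+1 or -1) measurement outcome.
With 35 independent generators:
Total syndromes = 2^35
= 34359738368

34359738368


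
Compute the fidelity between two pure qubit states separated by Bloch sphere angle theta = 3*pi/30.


For states separated by angle theta on Bloch sphere:
F = cos^2(theta/2)
theta = 3*pi/30 = 0.3142
theta/2 = 0.1571
cos(theta/2) = 0.9877
F = 0.9755

0.9755


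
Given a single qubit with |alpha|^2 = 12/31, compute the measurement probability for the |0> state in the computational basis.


|alpha|^2 = 12/31 = 0.3871
|beta|^2 = 1 - 12/31 = 19/31 = 0.6129
P(|0>) = |alpha|^2 = 0.3871

0.3871


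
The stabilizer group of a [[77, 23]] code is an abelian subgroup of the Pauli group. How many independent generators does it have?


For an [[n,k]] stabilizer code:
Number of stabilizer generators = n - k
= 77 - 23
= 54

54


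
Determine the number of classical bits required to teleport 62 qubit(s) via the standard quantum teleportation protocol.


Quantum teleportation requires 2 classical bits per qubit teleported.
62 qubit(s) -> 2 * 62 = 124 classical bits

124


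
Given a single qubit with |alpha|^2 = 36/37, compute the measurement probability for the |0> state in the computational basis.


|alpha|^2 = 36/37 = 0.9730
|beta|^2 = 1 - 36/37 = 1/37 = 0.0270
P(|0>) = |alpha|^2 = 0.9730

0.9730


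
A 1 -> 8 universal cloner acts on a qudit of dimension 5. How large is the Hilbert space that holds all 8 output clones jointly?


Output space = H^(tensor 8) where dim(H) = 5
dim = 5^8
= 25 (after 2 factors)
= 125 (after 3 factors)
= 625 (after 4 factors)
= 3125 (after 5 factors)
= 15625 (after 6 factors)
= 78125 (after 7 factors)
= 390625 (after 8 factors)
= 390625

390625


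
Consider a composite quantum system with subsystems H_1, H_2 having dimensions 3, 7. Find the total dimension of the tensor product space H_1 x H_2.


dim(H_1 x H_2) = 3 * 7
= 21

21


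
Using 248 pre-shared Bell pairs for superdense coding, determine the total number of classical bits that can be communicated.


Superdense coding allows 2 classical bits per shared entangled pair.
248 pair(s) -> 2 * 248 = 496 classical bits

496


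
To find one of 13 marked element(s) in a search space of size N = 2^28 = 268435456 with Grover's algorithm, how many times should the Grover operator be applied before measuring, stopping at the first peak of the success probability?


After j Grover iterations the success probability is P(j) = sin^2((2j+1)*theta), where sin(theta) = sqrt(k/N).
N = 2^28 = 268435456, k = 13
sin(theta) = sqrt(k/N) = 0.0002200653855
theta = arcsin(sqrt(k/N)) = 0.0002200653872 rad
P(j) reaches its first maximum when (2j+1)*theta is as close as possible to pi/2, i.e. j = round(pi/(4*theta) - 1/2).
pi/(4*theta) - 1/2 = 3568.4309
(For comparison, the common estimate pi/4 * sqrt(N/k) = 3568.9309; the exact maximiser is used here.)
Optimal iterations = 3568

3568


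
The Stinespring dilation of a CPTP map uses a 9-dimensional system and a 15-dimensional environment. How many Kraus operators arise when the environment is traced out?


Tracing out the environment in an orthonormal basis {|i>_E} gives Kraus operators K_i = <i|_E U |0>_E.
Number of Kraus operators = dim(H_env) = d_env
= 15

15


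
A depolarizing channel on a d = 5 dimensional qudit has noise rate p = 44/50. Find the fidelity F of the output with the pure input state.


F = (1-p) + p/d
= (1 - 0.8800) + 0.8800/5
= 0.1200 + 0.1760
= 0.2960

0.2960


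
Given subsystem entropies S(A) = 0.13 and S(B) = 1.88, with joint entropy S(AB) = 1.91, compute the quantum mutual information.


I(A:B) = S(A) + S(B) - S(AB)
= 0.13 + 1.88 - 1.91
= 0.1000

0.1000


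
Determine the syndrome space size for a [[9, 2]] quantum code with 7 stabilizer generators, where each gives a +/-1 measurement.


Each stabilizer generator gives a binary (+1 or -1) measurement outcome.
With 7 independent generators:
Total syndromes = 2^7
= 128

128


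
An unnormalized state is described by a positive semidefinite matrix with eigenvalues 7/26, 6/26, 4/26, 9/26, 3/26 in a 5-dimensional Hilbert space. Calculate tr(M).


tr(M) = sum of eigenvalues
= 7/26 + 6/26 + 4/26 + 9/26 + 3/26
= 29/26
= 1.1154

1.1154


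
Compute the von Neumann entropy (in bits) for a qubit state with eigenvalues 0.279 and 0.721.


S = -p*log2(p) - (1-p)*log2(1-p)
p = 0.2790, 1-p = 0.7210
= -0.2790 * log2(0.2790) - 0.7210 * log2(0.7210)
= -(-0.5138) - (-0.3403)
= 0.8541

0.8541


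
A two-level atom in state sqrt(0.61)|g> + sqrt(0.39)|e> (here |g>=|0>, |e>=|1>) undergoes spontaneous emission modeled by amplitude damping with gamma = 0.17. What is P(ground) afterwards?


For amplitude damping with parameter gamma on state sqrt(a)|0> + sqrt(b)|1>:
alpha^2 = 0.61, beta^2 = 0.39
P(|0>) = alpha^2 + gamma * beta^2
= 0.61 + 0.17 * 0.39
= 0.61 + 0.0663
= 0.6763

0.6763


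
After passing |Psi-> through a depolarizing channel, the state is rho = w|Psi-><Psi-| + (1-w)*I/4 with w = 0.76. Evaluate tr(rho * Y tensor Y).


|Psi-> = (|01> - |10>)/sqrt(2)
For the pure Bell state, <Y_A Y_B> = -1 (Bell-state Pauli correlator).
The maximally-mixed part I/4 has tr(I/4 * P tensor P) = 0 for any traceless Pauli P.
So <Y_A Y_B>_rho = w * (-1) + (1 - w) * 0
= 0.76 * (-1)
= -0.7600

-0.7600


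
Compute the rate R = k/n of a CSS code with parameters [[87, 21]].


Code rate R = k/n
= 21/87
= 0.2414

0.2414


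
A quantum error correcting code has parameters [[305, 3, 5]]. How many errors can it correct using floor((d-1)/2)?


Code parameters: [[305, 3, 5]], distance d = 5.
Number of correctable errors = floor((d-1)/2)
= floor((5 - 1)/2)
= floor(4/2)
= 2

2


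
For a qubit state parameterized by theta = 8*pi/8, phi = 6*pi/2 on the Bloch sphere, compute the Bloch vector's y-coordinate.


theta = 3.1416, phi = 9.4248
r_y = sin(theta)*sin(phi) = 0.0000 * 0.0000
r_y = 0.0000

0.0000


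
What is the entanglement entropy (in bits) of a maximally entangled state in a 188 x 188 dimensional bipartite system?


For a maximally entangled state in d x d:
S = log2(d) = log2(188)
= 7.5546

7.5546


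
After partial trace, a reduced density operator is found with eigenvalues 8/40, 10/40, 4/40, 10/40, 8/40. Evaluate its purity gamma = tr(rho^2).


tr(rho^2) = sum of eigenvalues squared
= (8/40)^2 + (10/40)^2 + (4/40)^2 + (10/40)^2 + (8/40)^2
= (64 + 100 + 16 + 100 + 64) / 1600
= 344/1600
= 0.2150

0.2150


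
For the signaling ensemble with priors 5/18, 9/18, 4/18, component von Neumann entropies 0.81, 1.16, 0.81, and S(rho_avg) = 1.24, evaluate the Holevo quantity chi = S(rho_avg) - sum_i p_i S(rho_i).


chi = S(rho) - sum_i p_i * S(rho_i)
Weighted entropy = 5/18 * 0.81 + 9/18 * 1.16 + 4/18 * 0.81
= 0.9850
chi = 1.24 - 0.9850
= 0.2550

0.2550


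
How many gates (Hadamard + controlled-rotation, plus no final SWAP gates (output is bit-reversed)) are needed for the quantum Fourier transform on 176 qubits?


Hadamard gates: 176
Controlled rotations: n*(n-1)/2 = 176*175/2 = 15400
SWAP gates: 0 (omitted)
Total = 176 + 15400
= 15576

15576


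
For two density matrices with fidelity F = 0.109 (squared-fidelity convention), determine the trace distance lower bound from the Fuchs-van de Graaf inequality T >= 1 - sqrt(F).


Fuchs-van de Graaf (squared-fidelity convention): 1 - sqrt(F) <= T <= sqrt(1 - F).
Lower bound: T >= 1 - sqrt(F)
sqrt(F) = sqrt(0.109) = 0.3302
T >= 1 - 0.3302
T >= 0.6698

0.6698


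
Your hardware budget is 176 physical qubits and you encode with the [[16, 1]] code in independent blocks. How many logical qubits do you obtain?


Each code block uses 16 physical qubits for 1 logical qubit(s).
Number of complete blocks = floor(176 / 16) = 11
Logical qubits = 11 * 1
= 11

11


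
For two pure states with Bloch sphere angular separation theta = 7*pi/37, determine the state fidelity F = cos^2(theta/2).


For states separated by angle theta on Bloch sphere:
F = cos^2(theta/2)
theta = 7*pi/37 = 0.5944
theta/2 = 0.2972
cos(theta/2) = 0.9562
F = 0.9143

0.9143


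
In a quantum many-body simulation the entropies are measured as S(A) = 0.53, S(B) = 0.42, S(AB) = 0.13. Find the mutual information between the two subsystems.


I(A:B) = S(A) + S(B) - S(AB)
= 0.53 + 0.42 - 0.13
= 0.8200

0.8200


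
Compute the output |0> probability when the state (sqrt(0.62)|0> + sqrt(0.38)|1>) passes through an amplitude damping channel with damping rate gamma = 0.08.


For amplitude damping with parameter gamma on state sqrt(a)|0> + sqrt(b)|1>:
alpha^2 = 0.62, beta^2 = 0.38
P(|0>) = alpha^2 + gamma * beta^2
= 0.62 + 0.08 * 0.38
= 0.62 + 0.0304
= 0.6504

0.6504


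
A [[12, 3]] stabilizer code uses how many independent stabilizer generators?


For an [[n,k]] stabilizer code:
Number of stabilizer generators = n - k
= 12 - 3
= 9

9


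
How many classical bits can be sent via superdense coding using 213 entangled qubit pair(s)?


Superdense coding allows 2 classical bits per shared entangled pair.
213 pair(s) -> 2 * 213 = 426 classical bits

426


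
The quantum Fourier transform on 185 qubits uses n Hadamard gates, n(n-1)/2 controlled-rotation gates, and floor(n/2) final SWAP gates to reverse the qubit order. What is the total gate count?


Hadamard gates: 185
Controlled rotations: n*(n-1)/2 = 185*184/2 = 17020
SWAP gates: floor(n/2) = floor(185/2) = 92
Total = 185 + 17020 + 92
= 17297

17297


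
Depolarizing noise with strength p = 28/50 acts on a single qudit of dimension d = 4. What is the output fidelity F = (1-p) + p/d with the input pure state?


F = (1-p) + p/d
= (1 - 0.5600) + 0.5600/4
= 0.4400 + 0.1400
= 0.5800

0.5800


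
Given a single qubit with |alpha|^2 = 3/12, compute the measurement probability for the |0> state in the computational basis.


|alpha|^2 = 3/12 = 0.2500
|beta|^2 = 1 - 3/12 = 9/12 = 0.7500
P(|0>) = |alpha|^2 = 0.2500

0.2500


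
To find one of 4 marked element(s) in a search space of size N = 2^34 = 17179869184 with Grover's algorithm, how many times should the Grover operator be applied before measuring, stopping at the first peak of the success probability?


After j Grover iterations the success probability is P(j) = sin^2((2j+1)*theta), where sin(theta) = sqrt(k/N).
N = 2^34 = 17179869184, k = 4
sin(theta) = sqrt(k/N) = 1.525878906e-05
theta = arcsin(sqrt(k/N)) = 1.525878906e-05 rad
P(j) reaches its first maximum when (2j+1)*theta is as close as possible to pi/2, i.e. j = round(pi/(4*theta) - 1/2).
pi/(4*theta) - 1/2 = 51471.3540
(For comparison, the common estimate pi/4 * sqrt(N/k) = 51471.8540; the exact maximiser is used here.)
Optimal iterations = 51471

51471


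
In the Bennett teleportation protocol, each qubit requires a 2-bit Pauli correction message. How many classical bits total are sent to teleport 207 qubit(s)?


Quantum teleportation requires 2 classical bits per qubit teleported.
207 qubit(s) -> 2 * 207 = 414 classical bits

414


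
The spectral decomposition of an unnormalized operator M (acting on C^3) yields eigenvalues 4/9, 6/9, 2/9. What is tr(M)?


tr(M) = sum of eigenvalues
= 4/9 + 6/9 + 2/9
= 12/9
= 1.3333

1.3333


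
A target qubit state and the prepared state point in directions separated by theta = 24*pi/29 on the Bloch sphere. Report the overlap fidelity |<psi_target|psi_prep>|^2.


For states separated by angle theta on Bloch sphere:
F = cos^2(theta/2)
theta = 24*pi/29 = 2.5999
theta/2 = 1.3000
cos(theta/2) = 0.2675
F = 0.0716

0.0716


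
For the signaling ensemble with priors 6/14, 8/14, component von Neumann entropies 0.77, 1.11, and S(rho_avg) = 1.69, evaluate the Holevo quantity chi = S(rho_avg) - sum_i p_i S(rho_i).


chi = S(rho) - sum_i p_i * S(rho_i)
Weighted entropy = 6/14 * 0.77 + 8/14 * 1.11
= 0.9643
chi = 1.69 - 0.9643
= 0.7257

0.7257


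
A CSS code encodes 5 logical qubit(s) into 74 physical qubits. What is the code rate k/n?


Code rate R = k/n
= 5/74
= 0.0676

0.0676


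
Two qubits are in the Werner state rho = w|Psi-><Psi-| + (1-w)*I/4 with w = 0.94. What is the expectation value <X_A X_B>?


|Psi-> = (|01> - |10>)/sqrt(2)
For the pure Bell state, <X_A X_B> = -1 (Bell-state Pauli correlator).
The maximally-mixed part I/4 has tr(I/4 * P tensor P) = 0 for any traceless Pauli P.
So <X_A X_B>_rho = w * (-1) + (1 - w) * 0
= 0.94 * (-1)
= -0.9400

-0.9400


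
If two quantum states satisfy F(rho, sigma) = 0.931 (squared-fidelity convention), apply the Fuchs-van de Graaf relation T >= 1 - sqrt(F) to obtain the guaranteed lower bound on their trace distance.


Fuchs-van de Graaf (squared-fidelity convention): 1 - sqrt(F) <= T <= sqrt(1 - F).
Lower bound: T >= 1 - sqrt(F)
sqrt(F) = sqrt(0.931) = 0.9649
T >= 1 - 0.9649
T >= 0.0351

0.0351


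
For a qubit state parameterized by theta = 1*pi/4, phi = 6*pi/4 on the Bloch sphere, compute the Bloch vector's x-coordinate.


theta = 0.7854, phi = 4.7124
r_x = sin(theta)*cos(phi) = 0.7071 * 0.0000
r_x = 0.0000

0.0000


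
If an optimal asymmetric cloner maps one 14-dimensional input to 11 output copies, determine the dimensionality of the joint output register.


Output space = H^(tensor 11) where dim(H) = 14
dim = 14^11
= 196 (after 2 factors)
= 2744 (after 3 factors)
= 38416 (after 4 factors)
= 537824 (after 5 factors)
= 7529536 (after 6 factors)
= 105413504 (after 7 factors)
= 1475789056 (after 8 factors)
= 20661046784 (after 9 factors)
= 289254654976 (after 10 factors)
= 4049565169664 (after 11 factors)
= 4049565169664

4049565169664


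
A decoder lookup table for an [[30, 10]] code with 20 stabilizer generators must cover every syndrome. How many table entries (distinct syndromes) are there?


Each stabilizer generator gives a binary (+1 or -1) measurement outcome.
With 20 independent generators:
Total syndromes = 2^20
= 1048576

1048576


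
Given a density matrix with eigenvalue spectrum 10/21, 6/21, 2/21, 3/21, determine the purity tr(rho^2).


tr(rho^2) = sum of eigenvalues squared
= (10/21)^2 + (6/21)^2 + (2/21)^2 + (3/21)^2
= (100 + 36 + 4 + 9) / 441
= 149/441
= 0.3379

0.3379


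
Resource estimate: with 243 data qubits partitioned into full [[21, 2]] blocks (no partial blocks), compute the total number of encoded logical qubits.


Each code block uses 21 physical qubits for 2 logical qubit(s).
Number of complete blocks = floor(243 / 21) = 11
Logical qubits = 11 * 2
= 22

22


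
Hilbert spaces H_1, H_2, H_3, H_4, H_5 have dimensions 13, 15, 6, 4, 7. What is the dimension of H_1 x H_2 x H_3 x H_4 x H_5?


dim(H_1 x H_2 x H_3 x H_4 x H_5) = 13 * 15 * 6 * 4 * 7
= 195 * 6 * 4 * 7
= 1170 * 4 * 7
= 4680 * 7
= 32760

32760


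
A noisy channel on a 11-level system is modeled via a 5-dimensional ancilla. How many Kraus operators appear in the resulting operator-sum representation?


Tracing out the environment in an orthonormal basis {|i>_E} gives Kraus operators K_i = <i|_E U |0>_E.
Number of Kraus operators = dim(H_env) = d_env
= 5

5


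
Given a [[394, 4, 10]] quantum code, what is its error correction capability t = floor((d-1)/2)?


Code parameters: [[394, 4, 10]], distance d = 10.
Number of correctable errors = floor((d-1)/2)
= floor((10 - 1)/2)
= floor(9/2)
= 4

4


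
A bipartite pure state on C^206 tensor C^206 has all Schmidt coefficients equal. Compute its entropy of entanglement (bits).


For a maximally entangled state in d x d:
S = log2(d) = log2(206)
= 7.6865

7.6865


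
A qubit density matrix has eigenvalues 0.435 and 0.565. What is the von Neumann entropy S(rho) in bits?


S = -p*log2(p) - (1-p)*log2(1-p)
p = 0.4350, 1-p = 0.5650
= -0.4350 * log2(0.4350) - 0.5650 * log2(0.5650)
= -(-0.5224) - (-0.4654)
= 0.9878

0.9878


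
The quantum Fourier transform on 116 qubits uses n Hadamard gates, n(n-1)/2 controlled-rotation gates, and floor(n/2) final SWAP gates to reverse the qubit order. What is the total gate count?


Hadamard gates: 116
Controlled rotations: n*(n-1)/2 = 116*115/2 = 6670
SWAP gates: floor(n/2) = floor(116/2) = 58
Total = 116 + 6670 + 58
= 6844

6844


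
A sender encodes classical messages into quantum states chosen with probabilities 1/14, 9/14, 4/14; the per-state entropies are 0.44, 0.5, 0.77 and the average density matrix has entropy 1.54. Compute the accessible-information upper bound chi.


chi = S(rho) - sum_i p_i * S(rho_i)
Weighted entropy = 1/14 * 0.44 + 9/14 * 0.5 + 4/14 * 0.77
= 0.5729
chi = 1.54 - 0.5729
= 0.9671

0.9671


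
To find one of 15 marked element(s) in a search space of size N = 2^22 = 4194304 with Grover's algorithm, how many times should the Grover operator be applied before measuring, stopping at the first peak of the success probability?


After j Grover iterations the success probability is P(j) = sin^2((2j+1)*theta), where sin(theta) = sqrt(k/N).
N = 2^22 = 4194304, k = 15
sin(theta) = sqrt(k/N) = 0.00189110515
theta = arcsin(sqrt(k/N)) = 0.001891106277 rad
P(j) reaches its first maximum when (2j+1)*theta is as close as possible to pi/2, i.e. j = round(pi/(4*theta) - 1/2).
pi/(4*theta) - 1/2 = 414.8115
(For comparison, the common estimate pi/4 * sqrt(N/k) = 415.3117; the exact maximiser is used here.)
Optimal iterations = 415

415
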